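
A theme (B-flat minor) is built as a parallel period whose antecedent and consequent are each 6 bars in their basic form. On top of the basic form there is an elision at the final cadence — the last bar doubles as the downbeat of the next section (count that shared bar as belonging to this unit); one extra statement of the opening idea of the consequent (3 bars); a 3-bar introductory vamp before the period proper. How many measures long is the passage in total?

18 measures

Basic parallel period: 6 + 6 = 12 bars.
12 (basic form) + 3 (extra statement) + 3 (introduction) = 18.
The elision shares a bar with the next section but does not change this unit's count.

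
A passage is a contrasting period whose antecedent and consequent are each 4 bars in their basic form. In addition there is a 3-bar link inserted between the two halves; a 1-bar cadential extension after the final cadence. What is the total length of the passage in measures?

Basic contrasting period: 4 + 4 = 8 bars.
8 (basic form) + 3 (link) + 1 (cadential extension) = 12.

12 measures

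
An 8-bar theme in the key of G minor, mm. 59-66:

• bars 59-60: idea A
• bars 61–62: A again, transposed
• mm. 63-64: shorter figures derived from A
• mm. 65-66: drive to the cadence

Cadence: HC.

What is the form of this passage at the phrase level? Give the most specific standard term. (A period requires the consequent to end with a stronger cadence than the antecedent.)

sentence

Basic idea (mm. 59-60) + its repetition (mm. 61–62) form the presentation; fragmentation and cadence (mm. 63–66) form the continuation — the 8-bar whole is a sentence.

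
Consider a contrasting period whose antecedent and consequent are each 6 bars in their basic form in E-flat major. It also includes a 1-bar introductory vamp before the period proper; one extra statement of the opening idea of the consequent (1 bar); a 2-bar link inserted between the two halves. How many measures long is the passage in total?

Basic contrasting period: 6 + 6 = 12 bars.
12 (basic form) + 1 (introduction) + 1 (extra statement) + 2 (link) = 16.

16 measures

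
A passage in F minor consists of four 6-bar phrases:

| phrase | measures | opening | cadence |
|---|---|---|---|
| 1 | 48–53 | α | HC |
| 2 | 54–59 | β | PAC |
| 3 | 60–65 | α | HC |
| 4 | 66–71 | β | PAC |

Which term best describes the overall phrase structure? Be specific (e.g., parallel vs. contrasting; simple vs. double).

The cadence pattern HC–PAC–HC–PAC is weak–strong twice, and phrases 3–4 restate phrases 1–2: a period heard twice, not a double period (which would end weakly at phrase 2).

repeated period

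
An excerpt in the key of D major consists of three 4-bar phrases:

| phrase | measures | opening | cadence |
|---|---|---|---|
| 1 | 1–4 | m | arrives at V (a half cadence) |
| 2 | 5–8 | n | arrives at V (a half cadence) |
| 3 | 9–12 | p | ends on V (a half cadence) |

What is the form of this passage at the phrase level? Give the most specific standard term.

The final phrase closes with a half cadence, which is not stronger than the preceding half cadence; the 3 phrases lack an overall antecedent–consequent design and so form a phrase group.

phrase group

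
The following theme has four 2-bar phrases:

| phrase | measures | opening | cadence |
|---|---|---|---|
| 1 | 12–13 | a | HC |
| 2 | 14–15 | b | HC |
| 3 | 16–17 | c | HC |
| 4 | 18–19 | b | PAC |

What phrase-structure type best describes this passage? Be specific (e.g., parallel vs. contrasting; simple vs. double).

Four phrases in two halves: the first half (measures 12-15) ends with a half cadence, the second (bars 16–19) with a perfect authentic cadence — a large antecedent–consequent pair, i.e. a double period.
Phrase 3 begins with different material from phrase 1, making it contrasting.

contrasting double period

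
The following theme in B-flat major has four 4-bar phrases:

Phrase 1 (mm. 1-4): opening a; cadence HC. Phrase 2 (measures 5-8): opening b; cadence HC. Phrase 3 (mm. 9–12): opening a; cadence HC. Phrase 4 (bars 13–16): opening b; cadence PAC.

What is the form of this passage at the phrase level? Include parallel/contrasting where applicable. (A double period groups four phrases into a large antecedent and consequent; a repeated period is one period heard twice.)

Four phrases in two halves: the first half (mm. 1–8) ends with a half cadence, the second (mm. 9-16) with a perfect authentic cadence — a large antecedent–consequent pair, i.e. a double period.
Phrase 3 begins with the same material as phrase 1, making it parallel.

parallel double period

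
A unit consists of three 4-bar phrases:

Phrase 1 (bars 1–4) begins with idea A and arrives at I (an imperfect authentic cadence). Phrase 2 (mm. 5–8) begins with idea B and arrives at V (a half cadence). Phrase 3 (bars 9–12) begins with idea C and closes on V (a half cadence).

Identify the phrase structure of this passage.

The final phrase closes with a half cadence, which is not stronger than the preceding half cadence; the 3 phrases lack an overall antecedent–consequent design and so form a phrase group.

phrase group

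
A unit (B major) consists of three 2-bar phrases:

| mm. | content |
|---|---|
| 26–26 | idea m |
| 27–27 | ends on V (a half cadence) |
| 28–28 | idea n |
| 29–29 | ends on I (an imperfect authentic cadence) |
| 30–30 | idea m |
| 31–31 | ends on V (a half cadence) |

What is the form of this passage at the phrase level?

The final phrase closes with a half cadence, which is not stronger than the preceding imperfect authentic cadence; the 3 phrases lack an overall antecedent–consequent design and so form a phrase group.

phrase group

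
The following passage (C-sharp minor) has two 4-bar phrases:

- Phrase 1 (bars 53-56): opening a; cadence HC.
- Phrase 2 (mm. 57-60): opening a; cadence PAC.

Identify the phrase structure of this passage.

Phrase 1 ends with a half cadence (weaker) and phrase 2 with a perfect authentic cadence (stronger): antecedent + consequent = a period.
The two phrases open with the same material (a / a), so the period is parallel.

parallel period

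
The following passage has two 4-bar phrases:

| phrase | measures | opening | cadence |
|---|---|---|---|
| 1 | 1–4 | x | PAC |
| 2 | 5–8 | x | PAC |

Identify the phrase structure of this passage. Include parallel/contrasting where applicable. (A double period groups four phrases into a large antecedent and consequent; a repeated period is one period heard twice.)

repeated phrase

Both phrases have the same opening (x) and the same cadence (perfect authentic cadence): the second is a restatement, not a consequent, so this is a repeated phrase rather than a period.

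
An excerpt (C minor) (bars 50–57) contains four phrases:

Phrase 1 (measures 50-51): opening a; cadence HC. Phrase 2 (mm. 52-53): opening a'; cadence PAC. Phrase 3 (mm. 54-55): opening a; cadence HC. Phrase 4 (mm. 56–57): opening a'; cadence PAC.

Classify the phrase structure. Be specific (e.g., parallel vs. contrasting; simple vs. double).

repeated period

The cadence pattern HC–PAC–HC–PAC is weak–strong twice, and phrases 3–4 restate phrases 1–2: a period heard twice, not a double period (which would end weakly at phrase 2).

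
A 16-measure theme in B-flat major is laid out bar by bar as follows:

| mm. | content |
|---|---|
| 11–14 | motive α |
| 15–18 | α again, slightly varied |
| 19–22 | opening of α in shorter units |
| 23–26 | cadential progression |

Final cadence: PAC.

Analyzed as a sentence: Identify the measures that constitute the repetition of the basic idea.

measures 15–18

The presentation of a sentence is the basic idea (mm. 11–14) plus its repetition (bars 15–18); the repetition of the basic idea is therefore bars 15–18.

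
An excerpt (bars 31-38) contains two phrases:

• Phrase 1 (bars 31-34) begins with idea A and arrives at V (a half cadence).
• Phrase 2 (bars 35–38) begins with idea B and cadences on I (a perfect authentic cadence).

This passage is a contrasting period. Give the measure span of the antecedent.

measures 31–34

The antecedent is the phrase ending with the weaker cadence (half cadence, phrase 1) and the consequent the one ending more conclusively (perfect authentic cadence, phrase 2); the antecedent is mm. 31–34.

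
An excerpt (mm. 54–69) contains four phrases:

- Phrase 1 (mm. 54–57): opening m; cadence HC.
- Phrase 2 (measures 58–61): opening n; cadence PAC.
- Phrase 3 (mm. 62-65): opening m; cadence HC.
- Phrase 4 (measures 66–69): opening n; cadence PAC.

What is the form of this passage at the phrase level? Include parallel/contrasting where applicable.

repeated period

The cadence pattern HC–PAC–HC–PAC is weak–strong twice, and phrases 3–4 restate phrases 1–2: a period heard twice, not a double period (which would end weakly at phrase 2).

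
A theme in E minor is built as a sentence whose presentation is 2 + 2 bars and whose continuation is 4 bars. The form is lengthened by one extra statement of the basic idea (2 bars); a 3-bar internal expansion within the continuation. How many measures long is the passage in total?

13 measures

Basic sentence: 2 + 2 + 4 = 8 bars.
8 (basic form) + 2 (extra statement) + 3 (internal expansion) = 13.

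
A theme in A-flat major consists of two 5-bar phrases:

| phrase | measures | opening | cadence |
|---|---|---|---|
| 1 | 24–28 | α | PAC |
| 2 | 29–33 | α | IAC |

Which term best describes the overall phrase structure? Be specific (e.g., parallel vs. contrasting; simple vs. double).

phrase group

The second phrase closes with an imperfect authentic cadence, which is not stronger than the first phrase's perfect authentic cadence; without a weak→strong cadential pair there is no antecedent–consequent relationship, so this is a phrase group rather than a period.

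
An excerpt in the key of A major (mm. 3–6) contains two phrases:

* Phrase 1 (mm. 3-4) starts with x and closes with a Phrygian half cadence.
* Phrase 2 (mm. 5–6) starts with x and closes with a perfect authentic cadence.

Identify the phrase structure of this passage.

Phrase 1 ends with a Phrygian half cadence (weaker) and phrase 2 with a perfect authentic cadence (stronger): antecedent + consequent = a period.
The two phrases open with the same material (x / x), so the period is parallel.

parallel period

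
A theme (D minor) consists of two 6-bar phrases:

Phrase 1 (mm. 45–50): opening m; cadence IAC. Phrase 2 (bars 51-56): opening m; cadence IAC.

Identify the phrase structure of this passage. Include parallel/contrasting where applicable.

repeated phrase

Both phrases have the same opening (m) and the same cadence (imperfect authentic cadence): the second is a restatement, not a consequent, so this is a repeated phrase rather than a period.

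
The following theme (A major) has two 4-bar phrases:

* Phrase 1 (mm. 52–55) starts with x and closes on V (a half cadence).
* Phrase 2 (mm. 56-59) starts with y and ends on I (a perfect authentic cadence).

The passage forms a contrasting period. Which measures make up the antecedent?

measures 52–55

The phrase ending with the weaker cadence (half cadence) is the antecedent; the one ending more conclusively (perfect authentic cadence) is the consequent. The antecedent is measures 52–55.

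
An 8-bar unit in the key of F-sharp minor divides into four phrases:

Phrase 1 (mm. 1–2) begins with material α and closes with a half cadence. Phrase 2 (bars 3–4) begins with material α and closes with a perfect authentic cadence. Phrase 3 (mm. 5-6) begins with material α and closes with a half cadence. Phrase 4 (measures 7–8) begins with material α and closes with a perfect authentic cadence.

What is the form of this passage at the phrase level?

repeated period

The cadence pattern HC–PAC–HC–PAC is weak–strong twice, and phrases 3–4 restate phrases 1–2: a period heard twice, not a double period (which would end weakly at phrase 2).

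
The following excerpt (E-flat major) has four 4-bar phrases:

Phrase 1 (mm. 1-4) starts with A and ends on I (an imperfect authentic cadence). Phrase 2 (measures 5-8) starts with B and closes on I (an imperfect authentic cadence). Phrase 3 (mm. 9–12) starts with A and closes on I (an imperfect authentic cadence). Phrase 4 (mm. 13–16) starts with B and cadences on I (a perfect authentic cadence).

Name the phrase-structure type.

Four phrases in two halves: the first half (bars 1–8) ends with an imperfect authentic cadence, the second (measures 9–16) with a perfect authentic cadence — a large antecedent–consequent pair, i.e. a double period.
Phrase 3 begins with the same material as phrase 1, making it parallel.

parallel double period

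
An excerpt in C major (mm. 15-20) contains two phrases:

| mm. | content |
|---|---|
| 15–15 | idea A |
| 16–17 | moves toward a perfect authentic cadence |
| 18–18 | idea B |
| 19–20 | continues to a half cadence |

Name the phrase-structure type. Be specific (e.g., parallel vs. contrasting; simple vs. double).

The second phrase closes with a half cadence, which is not stronger than the first phrase's perfect authentic cadence; without a weak→strong cadential pair there is no antecedent–consequent relationship, so this is a phrase group rather than a period.

phrase group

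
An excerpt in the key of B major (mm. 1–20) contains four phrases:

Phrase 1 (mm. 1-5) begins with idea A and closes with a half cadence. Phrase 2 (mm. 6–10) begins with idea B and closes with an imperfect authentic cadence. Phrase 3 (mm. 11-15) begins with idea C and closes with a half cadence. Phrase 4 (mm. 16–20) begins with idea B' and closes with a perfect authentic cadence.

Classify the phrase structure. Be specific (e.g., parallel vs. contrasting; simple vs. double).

Four phrases in two halves: the first half (measures 1–10) ends with an imperfect authentic cadence, the second (measures 11-20) with a perfect authentic cadence — a large antecedent–consequent pair, i.e. a double period.
Phrase 3 begins with different material from phrase 1, making it contrasting.

contrasting double period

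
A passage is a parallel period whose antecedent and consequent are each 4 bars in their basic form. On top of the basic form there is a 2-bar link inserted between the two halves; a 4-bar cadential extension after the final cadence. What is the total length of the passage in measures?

Basic parallel period: 4 + 4 = 8 bars.
8 (basic form) + 2 (link) + 4 (cadential extension) = 14.

14 measures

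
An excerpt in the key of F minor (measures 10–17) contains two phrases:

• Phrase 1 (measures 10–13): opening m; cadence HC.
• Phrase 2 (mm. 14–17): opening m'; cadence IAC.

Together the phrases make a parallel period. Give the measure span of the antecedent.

The phrase ending with the weaker cadence (half cadence) is the antecedent; the one ending more conclusively (imperfect authentic cadence) is the consequent. The antecedent is measures 10–13.

measures 10–13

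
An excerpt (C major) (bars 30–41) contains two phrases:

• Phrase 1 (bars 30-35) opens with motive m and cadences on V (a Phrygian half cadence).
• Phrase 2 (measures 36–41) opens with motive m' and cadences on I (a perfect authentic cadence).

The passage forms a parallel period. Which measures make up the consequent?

The antecedent is the phrase ending with the weaker cadence (Phrygian half cadence, phrase 1) and the consequent the one ending more conclusively (perfect authentic cadence, phrase 2); the consequent is measures 36–41.

measures 36–41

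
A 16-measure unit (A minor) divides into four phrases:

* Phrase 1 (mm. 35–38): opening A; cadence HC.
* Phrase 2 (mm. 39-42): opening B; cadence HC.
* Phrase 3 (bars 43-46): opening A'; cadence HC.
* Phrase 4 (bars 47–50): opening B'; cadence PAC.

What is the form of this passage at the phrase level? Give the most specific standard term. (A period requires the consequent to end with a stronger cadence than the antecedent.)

parallel double period

Four phrases in two halves: the first half (measures 35-42) ends with a half cadence, the second (bars 43–50) with a perfect authentic cadence — a large antecedent–consequent pair, i.e. a double period.
Phrase 3 begins with the same material as phrase 1, making it parallel.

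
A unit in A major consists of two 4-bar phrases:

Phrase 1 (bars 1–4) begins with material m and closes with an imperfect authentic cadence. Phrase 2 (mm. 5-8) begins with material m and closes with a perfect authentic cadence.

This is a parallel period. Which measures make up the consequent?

measures 5–8

The phrase ending with the weaker cadence (imperfect authentic cadence) is the antecedent; the one ending more conclusively (perfect authentic cadence) is the consequent. The consequent is measures 5–8.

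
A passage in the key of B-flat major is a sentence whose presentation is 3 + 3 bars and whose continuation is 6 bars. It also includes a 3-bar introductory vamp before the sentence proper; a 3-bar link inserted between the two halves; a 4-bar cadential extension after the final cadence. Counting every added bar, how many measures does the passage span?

Basic sentence: 3 + 3 + 6 = 12 bars.
12 (basic form) + 3 (introduction) + 3 (link) + 4 (cadential extension) = 22.

22 measures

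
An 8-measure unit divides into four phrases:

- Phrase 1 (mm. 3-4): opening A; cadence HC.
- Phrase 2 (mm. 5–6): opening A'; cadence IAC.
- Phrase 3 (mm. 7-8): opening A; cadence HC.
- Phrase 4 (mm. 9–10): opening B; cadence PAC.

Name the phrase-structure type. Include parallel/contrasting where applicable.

parallel double period

Four phrases in two halves: the first half (measures 3–6) ends with an imperfect authentic cadence, the second (mm. 7-10) with a perfect authentic cadence — a large antecedent–consequent pair, i.e. a double period.
Phrase 3 begins with the same material as phrase 1, making it parallel.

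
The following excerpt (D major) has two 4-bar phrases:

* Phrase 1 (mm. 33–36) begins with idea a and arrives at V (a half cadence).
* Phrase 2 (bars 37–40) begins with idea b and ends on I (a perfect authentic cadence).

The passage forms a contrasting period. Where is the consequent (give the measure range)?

measures 37–40

The antecedent is the phrase ending with the weaker cadence (half cadence, phrase 1) and the consequent the one ending more conclusively (perfect authentic cadence, phrase 2); the consequent is measures 37–40.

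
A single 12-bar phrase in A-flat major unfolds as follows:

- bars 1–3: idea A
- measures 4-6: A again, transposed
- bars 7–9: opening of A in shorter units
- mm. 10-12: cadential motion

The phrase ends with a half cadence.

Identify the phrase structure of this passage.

sentence

Basic idea (mm. 1–3) + its repetition (mm. 4-6) form the presentation; fragmentation and cadence (bars 7–12) form the continuation — the 12-bar whole is a sentence.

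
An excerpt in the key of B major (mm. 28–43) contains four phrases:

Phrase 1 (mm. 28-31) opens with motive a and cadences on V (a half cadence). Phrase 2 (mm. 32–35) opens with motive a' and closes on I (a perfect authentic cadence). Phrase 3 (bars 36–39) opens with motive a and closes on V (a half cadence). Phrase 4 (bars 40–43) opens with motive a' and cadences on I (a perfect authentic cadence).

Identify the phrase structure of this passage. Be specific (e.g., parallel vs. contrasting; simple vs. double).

repeated period

The cadence pattern HC–PAC–HC–PAC is weak–strong twice, and phrases 3–4 restate phrases 1–2: a period heard twice, not a double period (which would end weakly at phrase 2).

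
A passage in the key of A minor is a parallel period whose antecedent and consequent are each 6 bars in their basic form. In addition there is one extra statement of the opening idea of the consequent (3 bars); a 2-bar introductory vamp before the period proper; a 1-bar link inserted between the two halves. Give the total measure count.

18 measures

Basic parallel period: 6 + 6 = 12 bars.
12 (basic form) + 3 (extra statement) + 2 (introduction) + 1 (link) = 18.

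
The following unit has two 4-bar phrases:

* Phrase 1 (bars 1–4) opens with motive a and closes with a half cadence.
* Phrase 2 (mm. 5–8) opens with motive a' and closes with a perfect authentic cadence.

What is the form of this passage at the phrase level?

parallel period

Phrase 1 ends with a half cadence (weaker) and phrase 2 with a perfect authentic cadence (stronger): antecedent + consequent = a period.
The two phrases open with the same material (a / a'), so the period is parallel.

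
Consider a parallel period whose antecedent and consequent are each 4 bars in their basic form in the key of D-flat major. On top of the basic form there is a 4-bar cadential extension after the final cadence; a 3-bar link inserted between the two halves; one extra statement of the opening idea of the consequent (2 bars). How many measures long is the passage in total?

Basic parallel period: 4 + 4 = 8 bars.
8 (basic form) + 4 (cadential extension) + 3 (link) + 2 (extra statement) = 17.

17 measures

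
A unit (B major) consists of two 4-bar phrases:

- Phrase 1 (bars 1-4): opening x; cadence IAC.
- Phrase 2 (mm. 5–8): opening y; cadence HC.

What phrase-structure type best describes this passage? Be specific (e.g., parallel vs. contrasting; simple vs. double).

The second phrase closes with a half cadence, which is not stronger than the first phrase's imperfect authentic cadence; without a weak→strong cadential pair there is no antecedent–consequent relationship, so this is a phrase group rather than a period.

phrase group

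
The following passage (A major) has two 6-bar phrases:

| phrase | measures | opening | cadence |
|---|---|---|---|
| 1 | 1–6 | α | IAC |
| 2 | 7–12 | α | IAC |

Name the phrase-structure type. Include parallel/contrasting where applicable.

repeated phrase

Both phrases have the same opening (α) and the same cadence (imperfect authentic cadence): the second is a restatement, not a consequent, so this is a repeated phrase rather than a period.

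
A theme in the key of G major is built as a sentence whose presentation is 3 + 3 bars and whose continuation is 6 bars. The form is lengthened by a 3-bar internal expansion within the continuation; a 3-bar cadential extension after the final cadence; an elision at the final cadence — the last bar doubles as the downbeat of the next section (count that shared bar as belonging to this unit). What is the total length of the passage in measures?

18 measures

Basic sentence: 3 + 3 + 6 = 12 bars.
12 (basic form) + 3 (internal expansion) + 3 (cadential extension) = 18.
The elision shares a bar with the next section but does not change this unit's count.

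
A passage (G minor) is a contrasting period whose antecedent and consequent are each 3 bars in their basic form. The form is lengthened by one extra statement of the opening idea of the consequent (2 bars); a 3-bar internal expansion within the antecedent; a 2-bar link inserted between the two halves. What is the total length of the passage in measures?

Basic contrasting period: 3 + 3 = 6 bars.
6 (basic form) + 2 (extra statement) + 3 (internal expansion) + 2 (link) = 13.

13 measures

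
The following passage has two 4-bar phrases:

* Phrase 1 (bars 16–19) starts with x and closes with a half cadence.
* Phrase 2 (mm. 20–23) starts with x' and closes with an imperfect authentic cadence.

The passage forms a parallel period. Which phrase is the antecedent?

phrase 1

The phrase ending with the weaker cadence (half cadence) is the antecedent; the one ending more conclusively (imperfect authentic cadence) is the consequent. The antecedent is phrase 1.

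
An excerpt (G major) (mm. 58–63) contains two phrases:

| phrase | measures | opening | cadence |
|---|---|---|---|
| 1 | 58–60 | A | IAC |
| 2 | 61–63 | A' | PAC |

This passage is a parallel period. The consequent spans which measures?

measures 61–63

The antecedent is the phrase ending with the weaker cadence (imperfect authentic cadence, phrase 1) and the consequent the one ending more conclusively (perfect authentic cadence, phrase 2); the consequent is mm. 61–63.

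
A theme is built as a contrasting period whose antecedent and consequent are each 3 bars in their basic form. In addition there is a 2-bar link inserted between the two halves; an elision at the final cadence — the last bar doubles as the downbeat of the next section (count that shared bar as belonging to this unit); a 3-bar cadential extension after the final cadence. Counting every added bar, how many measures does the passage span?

Basic contrasting period: 3 + 3 = 6 bars.
6 (basic form) + 2 (link) + 3 (cadential extension) = 11.
The elision shares a bar with the next section but does not change this unit's count.

11 measures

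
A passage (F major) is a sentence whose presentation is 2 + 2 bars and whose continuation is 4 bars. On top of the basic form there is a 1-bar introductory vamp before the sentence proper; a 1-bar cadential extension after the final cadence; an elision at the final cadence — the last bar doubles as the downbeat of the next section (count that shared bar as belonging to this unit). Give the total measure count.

10 measures

Basic sentence: 2 + 2 + 4 = 8 bars.
8 (basic form) + 1 (introduction) + 1 (cadential extension) = 10.
The elision shares a bar with the next section but does not change this unit's count.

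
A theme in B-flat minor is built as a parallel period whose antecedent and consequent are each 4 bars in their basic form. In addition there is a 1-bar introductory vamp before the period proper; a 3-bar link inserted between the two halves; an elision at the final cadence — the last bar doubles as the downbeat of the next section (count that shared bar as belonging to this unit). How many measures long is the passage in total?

12 measures

Basic parallel period: 4 + 4 = 8 bars.
8 (basic form) + 1 (introduction) + 3 (link) = 12.
The elision shares a bar with the next section but does not change this unit's count.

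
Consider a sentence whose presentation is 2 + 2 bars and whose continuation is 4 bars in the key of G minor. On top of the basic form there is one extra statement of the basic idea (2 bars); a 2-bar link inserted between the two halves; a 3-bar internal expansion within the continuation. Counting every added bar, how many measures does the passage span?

Basic sentence: 2 + 2 + 4 = 8 bars.
8 (basic form) + 2 (extra statement) + 2 (link) + 3 (internal expansion) = 15.

15 measures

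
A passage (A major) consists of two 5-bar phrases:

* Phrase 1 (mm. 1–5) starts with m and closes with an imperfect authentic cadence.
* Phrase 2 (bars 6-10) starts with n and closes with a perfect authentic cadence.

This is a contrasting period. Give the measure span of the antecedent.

measures 1–5

The phrase ending with the weaker cadence (imperfect authentic cadence) is the antecedent; the one ending more conclusively (perfect authentic cadence) is the consequent. The antecedent is measures 1–5.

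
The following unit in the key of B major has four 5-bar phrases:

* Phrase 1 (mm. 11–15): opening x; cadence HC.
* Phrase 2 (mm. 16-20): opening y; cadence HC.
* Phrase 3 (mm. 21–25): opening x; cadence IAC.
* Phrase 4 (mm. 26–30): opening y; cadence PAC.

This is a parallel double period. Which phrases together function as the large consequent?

In a double period the first pair of phrases (ending half cadence) is the large antecedent and the second pair (ending perfect authentic cadence) is the large consequent; the consequent is phrases 3 and 4.

phrases 3 and 4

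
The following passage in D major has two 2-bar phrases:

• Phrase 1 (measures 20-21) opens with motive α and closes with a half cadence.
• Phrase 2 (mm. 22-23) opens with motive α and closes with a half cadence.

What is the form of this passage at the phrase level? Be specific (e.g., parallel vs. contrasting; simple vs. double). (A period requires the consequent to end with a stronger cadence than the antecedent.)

Both phrases have the same opening (α) and the same cadence (half cadence): the second is a restatement, not a consequent, so this is a repeated phrase rather than a period.

repeated phrase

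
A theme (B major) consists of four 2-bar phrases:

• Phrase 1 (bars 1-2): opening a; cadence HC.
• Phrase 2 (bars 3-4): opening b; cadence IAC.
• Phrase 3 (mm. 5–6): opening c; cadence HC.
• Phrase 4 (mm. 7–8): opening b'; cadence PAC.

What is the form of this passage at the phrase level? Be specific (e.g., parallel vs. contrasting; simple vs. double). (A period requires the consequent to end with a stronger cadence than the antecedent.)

Four phrases in two halves: the first half (mm. 1-4) ends with an imperfect authentic cadence, the second (bars 5–8) with a perfect authentic cadence — a large antecedent–consequent pair, i.e. a double period.
Phrase 3 begins with different material from phrase 1, making it contrasting.

contrasting double period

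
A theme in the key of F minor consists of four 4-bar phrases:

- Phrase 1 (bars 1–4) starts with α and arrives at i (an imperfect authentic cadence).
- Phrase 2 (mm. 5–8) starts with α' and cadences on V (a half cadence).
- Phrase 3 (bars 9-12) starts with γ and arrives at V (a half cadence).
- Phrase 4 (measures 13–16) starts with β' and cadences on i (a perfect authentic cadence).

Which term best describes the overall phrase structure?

Four phrases in two halves: the first half (measures 1–8) ends with a half cadence, the second (mm. 9–16) with a perfect authentic cadence — a large antecedent–consequent pair, i.e. a double period.
Phrase 3 begins with different material from phrase 1, making it contrasting.

contrasting double period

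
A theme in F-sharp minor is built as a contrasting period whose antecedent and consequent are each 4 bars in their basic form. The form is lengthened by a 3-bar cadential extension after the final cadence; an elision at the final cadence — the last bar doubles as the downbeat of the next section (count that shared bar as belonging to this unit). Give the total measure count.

11 measures

Basic contrasting period: 4 + 4 = 8 bars.
8 (basic form) + 3 (cadential extension) = 11.
The elision shares a bar with the next section but does not change this unit's count.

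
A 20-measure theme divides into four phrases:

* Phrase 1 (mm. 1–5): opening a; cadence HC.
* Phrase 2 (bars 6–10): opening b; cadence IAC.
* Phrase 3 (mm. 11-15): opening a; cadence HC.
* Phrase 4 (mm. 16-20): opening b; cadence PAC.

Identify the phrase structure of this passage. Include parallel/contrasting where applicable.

parallel double period

Four phrases in two halves: the first half (mm. 1-10) ends with an imperfect authentic cadence, the second (mm. 11-20) with a perfect authentic cadence — a large antecedent–consequent pair, i.e. a double period.
Phrase 3 begins with the same material as phrase 1, making it parallel.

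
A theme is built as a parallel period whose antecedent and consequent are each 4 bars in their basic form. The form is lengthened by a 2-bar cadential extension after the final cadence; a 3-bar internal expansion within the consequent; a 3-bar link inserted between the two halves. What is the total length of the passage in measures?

Basic parallel period: 4 + 4 = 8 bars.
8 (basic form) + 2 (cadential extension) + 3 (internal expansion) + 3 (link) = 16.

16 measures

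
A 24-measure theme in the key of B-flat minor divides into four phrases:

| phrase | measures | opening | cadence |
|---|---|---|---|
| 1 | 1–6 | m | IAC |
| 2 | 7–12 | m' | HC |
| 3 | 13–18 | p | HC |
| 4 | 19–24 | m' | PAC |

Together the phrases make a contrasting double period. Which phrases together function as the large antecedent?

In a double period the first pair of phrases (ending half cadence) is the large antecedent and the second pair (ending perfect authentic cadence) is the large consequent; the antecedent is phrases 1 and 2.

phrases 1 and 2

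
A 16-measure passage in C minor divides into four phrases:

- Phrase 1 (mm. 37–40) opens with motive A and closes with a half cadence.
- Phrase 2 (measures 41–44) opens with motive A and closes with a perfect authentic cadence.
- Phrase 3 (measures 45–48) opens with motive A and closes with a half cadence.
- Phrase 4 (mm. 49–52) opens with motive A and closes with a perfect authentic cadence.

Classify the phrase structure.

The cadence pattern HC–PAC–HC–PAC is weak–strong twice, and phrases 3–4 restate phrases 1–2: a period heard twice, not a double period (which would end weakly at phrase 2).

repeated period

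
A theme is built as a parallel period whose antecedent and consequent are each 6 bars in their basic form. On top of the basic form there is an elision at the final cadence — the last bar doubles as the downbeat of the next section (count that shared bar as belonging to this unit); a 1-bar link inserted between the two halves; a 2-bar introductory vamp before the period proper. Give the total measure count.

Basic parallel period: 6 + 6 = 12 bars.
12 (basic form) + 1 (link) + 2 (introduction) = 15.
The elision shares a bar with the next section but does not change this unit's count.

15 measures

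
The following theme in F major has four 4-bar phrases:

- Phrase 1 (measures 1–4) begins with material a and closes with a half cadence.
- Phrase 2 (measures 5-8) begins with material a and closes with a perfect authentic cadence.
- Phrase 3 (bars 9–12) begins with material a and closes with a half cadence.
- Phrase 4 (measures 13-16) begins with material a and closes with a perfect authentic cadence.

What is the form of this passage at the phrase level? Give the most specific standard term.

The cadence pattern HC–PAC–HC–PAC is weak–strong twice, and phrases 3–4 restate phrases 1–2: a period heard twice, not a double period (which would end weakly at phrase 2).

repeated period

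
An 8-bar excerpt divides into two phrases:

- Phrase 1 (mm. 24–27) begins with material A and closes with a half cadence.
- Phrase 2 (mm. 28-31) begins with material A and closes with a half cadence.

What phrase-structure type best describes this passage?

repeated phrase

Both phrases have the same opening (A) and the same cadence (half cadence): the second is a restatement, not a consequent, so this is a repeated phrase rather than a period.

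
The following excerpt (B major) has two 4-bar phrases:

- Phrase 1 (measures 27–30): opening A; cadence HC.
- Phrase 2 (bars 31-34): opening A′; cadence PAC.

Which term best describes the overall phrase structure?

Phrase 1 ends with a half cadence (weaker) and phrase 2 with a perfect authentic cadence (stronger): antecedent + consequent = a period.
The two phrases open with the same material (A / A′), so the period is parallel.

parallel period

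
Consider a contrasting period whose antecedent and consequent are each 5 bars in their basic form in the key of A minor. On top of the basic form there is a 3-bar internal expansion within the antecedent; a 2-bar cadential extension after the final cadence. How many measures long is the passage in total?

Basic contrasting period: 5 + 5 = 10 bars.
10 (basic form) + 3 (internal expansion) + 2 (cadential extension) = 15.

15 measures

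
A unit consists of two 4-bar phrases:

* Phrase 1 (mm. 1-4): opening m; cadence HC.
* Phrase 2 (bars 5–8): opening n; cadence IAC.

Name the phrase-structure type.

Phrase 1 ends with a half cadence (weaker) and phrase 2 with an imperfect authentic cadence (stronger): antecedent + consequent = a period.
The two phrases open with different material (m / n), so the period is contrasting.

contrasting period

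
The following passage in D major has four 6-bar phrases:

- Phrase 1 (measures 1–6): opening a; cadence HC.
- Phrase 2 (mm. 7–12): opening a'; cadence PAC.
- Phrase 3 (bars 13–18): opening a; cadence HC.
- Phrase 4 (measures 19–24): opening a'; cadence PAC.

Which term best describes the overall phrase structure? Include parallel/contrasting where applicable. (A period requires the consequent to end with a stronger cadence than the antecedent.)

The cadence pattern HC–PAC–HC–PAC is weak–strong twice, and phrases 3–4 restate phrases 1–2: a period heard twice, not a double period (which would end weakly at phrase 2).

repeated period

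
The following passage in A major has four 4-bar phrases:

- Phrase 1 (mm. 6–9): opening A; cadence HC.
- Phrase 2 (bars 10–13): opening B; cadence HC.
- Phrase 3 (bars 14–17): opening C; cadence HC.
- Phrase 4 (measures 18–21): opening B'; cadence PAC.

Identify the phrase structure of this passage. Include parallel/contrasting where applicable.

Four phrases in two halves: the first half (mm. 6-13) ends with a half cadence, the second (mm. 14-21) with a perfect authentic cadence — a large antecedent–consequent pair, i.e. a double period.
Phrase 3 begins with different material from phrase 1, making it contrasting.

contrasting double period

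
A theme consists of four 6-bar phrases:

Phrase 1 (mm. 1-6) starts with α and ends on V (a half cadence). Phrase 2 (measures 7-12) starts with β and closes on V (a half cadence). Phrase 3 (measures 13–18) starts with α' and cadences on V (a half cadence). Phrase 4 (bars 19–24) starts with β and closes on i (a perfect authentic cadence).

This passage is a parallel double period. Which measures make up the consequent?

In a double period the four phrases pair into a large antecedent (phrases 1–2, ending half cadence) and a large consequent (phrases 3–4, ending perfect authentic cadence). The consequent spans mm. 13–24.

measures 13–24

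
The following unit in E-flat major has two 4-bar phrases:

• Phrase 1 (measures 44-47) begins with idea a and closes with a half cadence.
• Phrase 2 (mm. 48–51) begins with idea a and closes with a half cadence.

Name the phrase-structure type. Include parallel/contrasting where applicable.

Both phrases have the same opening (a) and the same cadence (half cadence): the second is a restatement, not a consequent, so this is a repeated phrase rather than a period.

repeated phrase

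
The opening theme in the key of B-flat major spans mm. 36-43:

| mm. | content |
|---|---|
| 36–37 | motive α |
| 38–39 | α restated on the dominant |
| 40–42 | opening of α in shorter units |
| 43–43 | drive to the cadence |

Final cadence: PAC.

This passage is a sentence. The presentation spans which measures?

measures 36–39

The presentation of a sentence is the basic idea (measures 36-37) plus its repetition (measures 38–39); the presentation is therefore mm. 36–39.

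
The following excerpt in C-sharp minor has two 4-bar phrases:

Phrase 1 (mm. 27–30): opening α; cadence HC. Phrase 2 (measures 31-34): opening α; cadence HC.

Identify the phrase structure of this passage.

repeated phrase

Both phrases have the same opening (α) and the same cadence (half cadence): the second is a restatement, not a consequent, so this is a repeated phrase rather than a period.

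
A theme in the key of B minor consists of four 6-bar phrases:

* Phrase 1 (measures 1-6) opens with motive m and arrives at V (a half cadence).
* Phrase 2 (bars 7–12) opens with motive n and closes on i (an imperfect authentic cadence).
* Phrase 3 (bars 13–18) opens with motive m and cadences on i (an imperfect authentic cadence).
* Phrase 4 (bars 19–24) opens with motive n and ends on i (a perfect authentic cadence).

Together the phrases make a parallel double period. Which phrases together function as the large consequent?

In a double period the first pair of phrases (ending imperfect authentic cadence) is the large antecedent and the second pair (ending perfect authentic cadence) is the large consequent; the consequent is phrases 3 and 4.

phrases 3 and 4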